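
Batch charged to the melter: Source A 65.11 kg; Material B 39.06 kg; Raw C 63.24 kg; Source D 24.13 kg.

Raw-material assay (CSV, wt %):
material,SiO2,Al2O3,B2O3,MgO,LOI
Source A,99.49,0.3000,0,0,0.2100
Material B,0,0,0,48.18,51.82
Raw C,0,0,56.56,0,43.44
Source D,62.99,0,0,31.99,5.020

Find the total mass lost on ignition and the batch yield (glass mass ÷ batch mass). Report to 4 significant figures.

The whole derivation keeps full float precision in every operation; mid-chain values are printed rounded to 4 significant digits alongside each step. Every reported result undergoes a single rounding; the derived quantities are rebuilt starting from the weights at 142.5 kg of glass at full precision (four oxide percentages, yield, the totals, glass mass, ignition loss) precisely as stated by the problem or answer text.
Material-by-material LOI:
  Source A: 65.11 × 0.002100 = 0.1367 kg
  Material B: 39.06 × 0.5182 = 20.24 kg
  Raw C: 63.24 × 0.4344 = 27.47 kg
  Source D: 24.13 × 0.05020 = 1.211 kg
Total LOI = 49.06 kg
Glass = batch − LOI = 191.5 − 49.06 = 142.5 kg

LOI loss = 49.06 kg; glass = 142.5 kg; yield = 74.39%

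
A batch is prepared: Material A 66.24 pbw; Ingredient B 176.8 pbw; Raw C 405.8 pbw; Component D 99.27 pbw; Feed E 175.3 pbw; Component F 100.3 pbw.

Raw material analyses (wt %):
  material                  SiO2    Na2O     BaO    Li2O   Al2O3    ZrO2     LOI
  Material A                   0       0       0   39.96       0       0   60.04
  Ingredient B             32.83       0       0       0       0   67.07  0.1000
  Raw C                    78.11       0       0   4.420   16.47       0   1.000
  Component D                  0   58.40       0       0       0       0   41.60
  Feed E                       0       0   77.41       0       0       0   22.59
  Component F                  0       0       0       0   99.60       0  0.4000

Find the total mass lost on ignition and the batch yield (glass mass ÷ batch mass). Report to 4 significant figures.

LOI loss = 125.3 pbw; glass = 898.4 pbw; yield = 87.76%

Values along the way appear, rounded to 4 significant figures, in the printout — all arithmetic maintains full precision in all steps. Each reported value takes a single rounding — the derived quantities, which include yield, ignition loss, the totals, the six compositions, glass mass, are computed at full precision, exactly as shown in the problem or answer text, starting from the weights per 898.4 pbw of glass.
LOI of each material in turn:
  Material A: 66.24 × 0.6004 = 39.77 pbw
  Ingredient B: 176.8 × 0.001000 = 0.1768 pbw
  Raw C: 405.8 × 0.01000 = 4.058 pbw
  Component D: 99.27 × 0.4160 = 41.30 pbw
  Feed E: 175.3 × 0.2259 = 39.60 pbw
  Component F: 100.3 × 0.004000 = 0.4012 pbw
Total LOI = 125.3 pbw
Glass = batch − LOI = 1024 − 125.3 = 898.4 pbw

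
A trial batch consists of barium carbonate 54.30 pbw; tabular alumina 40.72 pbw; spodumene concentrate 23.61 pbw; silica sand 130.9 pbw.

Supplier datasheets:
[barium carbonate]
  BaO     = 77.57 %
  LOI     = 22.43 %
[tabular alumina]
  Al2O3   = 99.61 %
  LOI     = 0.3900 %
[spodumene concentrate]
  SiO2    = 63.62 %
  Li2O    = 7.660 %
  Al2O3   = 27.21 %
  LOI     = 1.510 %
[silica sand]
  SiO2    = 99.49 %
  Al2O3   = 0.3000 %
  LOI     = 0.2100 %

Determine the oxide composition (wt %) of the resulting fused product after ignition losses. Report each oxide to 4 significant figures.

Exact precision is held at each step; mid-chain values are printed with 4-significant-figure rounding in the working. Each reported number carries a single rounding — the derived quantities (ignition loss, four oxide percentages, yield, totals, glass mass) are recomputed from the batch weights at 236.6 pbw of glass in full precision precisely as stated by the problem or answer text.
Per-oxide mass from batch:
  SiO2: 23.61·0.6362 + 130.9·0.9949 = 145.3 pbw
  BaO: 54.30·0.7757 = 42.12 pbw
  Li2O: 23.61·0.07660 = 1.809 pbw
  Al2O3: 40.72·0.9961 + 23.61·0.2721 + 130.9·0.003000 = 47.38 pbw
LOI: 54.30·0.2243 + 40.72·0.003900 + 23.61·0.01510 + 130.9·0.002100 = 12.97 pbw
Glass mass = batch − LOI = 249.5 − 12.97 = 236.6 pbw (the oxide masses sum to this)
wt % = oxide mass / glass mass × 100

Glass mass = 236.6 pbw (batch 249.5 − LOI 12.97).
Composition: SiO2 61.40%, BaO 17.81%, Li2O 0.7645%, Al2O3 20.03%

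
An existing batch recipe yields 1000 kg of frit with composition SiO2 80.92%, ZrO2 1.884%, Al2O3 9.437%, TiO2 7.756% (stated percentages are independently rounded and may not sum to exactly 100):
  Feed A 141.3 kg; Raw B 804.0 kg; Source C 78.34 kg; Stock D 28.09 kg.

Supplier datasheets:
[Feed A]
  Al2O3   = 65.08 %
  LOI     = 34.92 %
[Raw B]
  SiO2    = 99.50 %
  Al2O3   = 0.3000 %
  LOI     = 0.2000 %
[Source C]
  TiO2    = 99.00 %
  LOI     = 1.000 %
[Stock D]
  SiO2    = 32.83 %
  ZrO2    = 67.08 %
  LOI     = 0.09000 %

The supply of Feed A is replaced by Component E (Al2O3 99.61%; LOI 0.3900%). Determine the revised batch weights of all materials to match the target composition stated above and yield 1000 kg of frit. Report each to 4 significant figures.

The intermediate values appear with 4-significant-figure rounding across the worked steps — all internal work carries full float precision in all steps — a single rounding finalizes every reported result; the derived quantities, which include ignition loss, the totals, the four compositions, glass mass, yield, are recomputed in full float precision, as they appear in the problem or answer text, using the weight values for 1000 kg of glass.
Oxide mass targets, per 1000 kg frit:
  SiO2: 80.92% × 1000 = 809.2 kg
  ZrO2: 1.884% × 1000 = 18.84 kg
  Al2O3: 9.437% × 1000 = 94.37 kg
  TiO2: 7.756% × 1000 = 77.56 kg
Checking each oxide sum working from each reported weight, for the quoted basis mass (sums match the target masses modulo rounding of the values):
  SiO2: 804.0·0.9950 + 28.09·0.3283 = 809.2 kg (target 809.2 kg)
  ZrO2: 28.09·0.6708 = 18.84 kg (target 18.84 kg)
  Al2O3: 92.32·0.9961 + 804.0·0.003000 = 94.37 kg (target 94.37 kg)
  TiO2: 78.34·0.9900 = 77.56 kg (target 77.56 kg)
Glass-mass sanity pass: batch total minus LOI = 1000 kg (the Σ of target masses is 1000 kg; against the stated basis, 1000 kg — rounding explains the deltas).
Batch grand total — Σ batch = 1003 kg; LOI loss = Σ batch·LOI = 2.777 kg; yield = glass ÷ total batch = 99.72%.

Revised batch per 1000 kg frit:
  Component E: 92.32 kg
  Raw B: 804.0 kg
  Source C: 78.34 kg
  Stock D: 28.09 kg
Total batch = 1003 kg; LOI loss = 2.777 kg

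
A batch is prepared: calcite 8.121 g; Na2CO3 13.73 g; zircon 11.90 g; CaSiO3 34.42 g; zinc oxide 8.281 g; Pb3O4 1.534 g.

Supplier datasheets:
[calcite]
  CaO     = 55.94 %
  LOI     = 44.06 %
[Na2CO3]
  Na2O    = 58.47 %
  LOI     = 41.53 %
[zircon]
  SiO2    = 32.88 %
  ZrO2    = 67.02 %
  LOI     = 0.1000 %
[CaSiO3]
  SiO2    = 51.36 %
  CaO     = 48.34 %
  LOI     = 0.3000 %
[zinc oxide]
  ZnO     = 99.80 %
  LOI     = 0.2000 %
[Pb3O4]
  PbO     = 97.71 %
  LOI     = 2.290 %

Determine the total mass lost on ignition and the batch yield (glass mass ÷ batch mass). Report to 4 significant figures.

LOI loss = 9.447 g; glass = 68.54 g; yield = 87.89%

The working math keeps full precision at every stage; values along the way are printed, rounded to four significant digits, as written. Exactly one rounding is applied to every reported result — the derived quantities (six oxide percentages, the totals, net glass mass, the yield, LOI) are rebuilt at full float precision starting from the weights per 68.54 g of glass, exactly as printed in question or answer.
Ignition loss by material:
  calcite: 8.121 × 0.4406 = 3.578 g
  Na2CO3: 13.73 × 0.4153 = 5.702 g
  zircon: 11.90 × 0.001000 = 0.01190 g
  CaSiO3: 34.42 × 0.003000 = 0.1033 g
  zinc oxide: 8.281 × 0.002000 = 0.01656 g
  Pb3O4: 1.534 × 0.02290 = 0.03513 g
Total LOI = 9.447 g
Glass = batch − LOI = 77.99 − 9.447 = 68.54 g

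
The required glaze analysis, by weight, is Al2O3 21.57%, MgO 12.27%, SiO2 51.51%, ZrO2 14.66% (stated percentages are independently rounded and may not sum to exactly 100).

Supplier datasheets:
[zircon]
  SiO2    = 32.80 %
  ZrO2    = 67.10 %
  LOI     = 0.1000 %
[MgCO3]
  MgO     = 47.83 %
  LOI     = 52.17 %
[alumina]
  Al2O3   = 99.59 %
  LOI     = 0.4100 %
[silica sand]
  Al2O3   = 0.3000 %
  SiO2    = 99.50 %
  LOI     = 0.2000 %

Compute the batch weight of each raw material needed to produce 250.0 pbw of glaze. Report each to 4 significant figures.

Batch per 250.0 pbw glaze:
  zircon: 54.62 pbw
  MgCO3: 64.13 pbw
  alumina: 53.81 pbw
  silica sand: 111.4 pbw
Total batch = 284.0 pbw; LOI loss = 33.95 pbw; yield = 88.04%

Working values are printed with 4-significant-figure rounding as written; the working math carries exact precision through the solve. Every reported number receives exactly one rounding. All derived quantities, including totals, yield, four oxide percentages, glass mass, ignition loss, are computed using the weight values on 250.0 pbw of glass in exact precision exactly as shown in the problem or the answer.
Per-oxide target masses for 250.0 pbw glaze:
  Al2O3: 21.57% × 250.0 = 53.92 pbw
  MgO: 12.27% × 250.0 = 30.68 pbw
  SiO2: 51.51% × 250.0 = 128.8 pbw
  ZrO2: 14.66% × 250.0 = 36.65 pbw
Balance tally, oxide-wise, using the reported weights, on the stated basis (sum by sum, the targets are met given rounding of the digits):
  Al2O3: 53.81·0.9959 + 111.4·0.003000 = 53.92 pbw (target 53.92 pbw)
  MgO: 64.13·0.4783 = 30.67 pbw (target 30.68 pbw)
  SiO2: 54.62·0.3280 + 111.4·0.9950 = 128.8 pbw (target 128.8 pbw)
  ZrO2: 54.62·0.6710 = 36.65 pbw (target 36.65 pbw)
Glass mass check: total charge less LOI = 250.0 pbw (per-oxide target masses sum to 250.0 pbw; the stated basis being 250.0 pbw — a pure rounding effect).
Adding the batch up: Σ batch = 284.0 pbw; LOI removed, Σ of batch·LOI: 33.95 pbw; glass ÷ batch gives a yield of 88.04%.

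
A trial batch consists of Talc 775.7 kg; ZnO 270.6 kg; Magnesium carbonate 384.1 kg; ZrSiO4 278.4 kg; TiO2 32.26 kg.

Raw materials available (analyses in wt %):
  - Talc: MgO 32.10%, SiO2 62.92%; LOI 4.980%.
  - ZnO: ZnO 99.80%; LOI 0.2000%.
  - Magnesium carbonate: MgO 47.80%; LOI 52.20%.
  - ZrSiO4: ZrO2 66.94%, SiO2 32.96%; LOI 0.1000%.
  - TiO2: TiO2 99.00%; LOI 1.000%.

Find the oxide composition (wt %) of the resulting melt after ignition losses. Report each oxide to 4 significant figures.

Every computation runs at full precision at each step. In-progress results appear rounded to four significant figures alongside each step; exactly one rounding goes into every reported result. All derived quantities are carried in full precision (ignition loss, the yield, net glass mass, the totals, the five compositions) using the weight values on 1501 kg of glass, as quoted within the problem or answer text.
Per-oxide mass from batch:
  ZnO: 270.6·0.9980 = 270.1 kg
  ZrO2: 278.4·0.6694 = 186.4 kg
  MgO: 775.7·0.3210 + 384.1·0.4780 = 432.6 kg
  SiO2: 775.7·0.6292 + 278.4·0.3296 = 579.8 kg
  TiO2: 32.26·0.9900 = 31.94 kg
LOI: 775.7·0.04980 + 270.6·0.002000 + 384.1·0.5220 + 278.4·0.001000 + 32.26·0.01000 = 240.3 kg
batch − LOI leaves glass = 1741 − 240.3 = 1501 kg (= Σ oxide masses)
each wt % is 100 × oxide ÷ glass

Glass mass = 1501 kg (batch 1741 − LOI 240.3).
Composition: ZnO 17.99%, ZrO2 12.42%, MgO 28.82%, SiO2 38.64%, TiO2 2.128%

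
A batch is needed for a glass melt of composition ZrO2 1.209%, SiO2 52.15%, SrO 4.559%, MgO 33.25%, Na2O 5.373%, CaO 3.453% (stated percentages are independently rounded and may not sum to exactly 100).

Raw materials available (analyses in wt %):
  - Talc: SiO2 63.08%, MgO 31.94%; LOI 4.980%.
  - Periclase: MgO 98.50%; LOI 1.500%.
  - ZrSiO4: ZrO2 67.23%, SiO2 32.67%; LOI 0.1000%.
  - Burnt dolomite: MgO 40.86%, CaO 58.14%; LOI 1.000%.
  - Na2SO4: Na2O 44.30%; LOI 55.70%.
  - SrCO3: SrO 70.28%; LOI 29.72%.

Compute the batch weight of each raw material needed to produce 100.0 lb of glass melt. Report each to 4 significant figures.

Batch per 100.0 lb glass melt:
  Talc: 81.74 lb
  Periclase: 4.787 lb
  ZrSiO4: 1.798 lb
  Burnt dolomite: 5.939 lb
  Na2SO4: 12.13 lb
  SrCO3: 6.487 lb
Total batch = 112.9 lb; LOI loss = 12.89 lb; yield = 88.58%

Values along the way appear with 4-significant-digit rounding as written; all arithmetic carries full precision from start to finish. Every reported value sees exactly one rounding — the derived quantities (ignition loss, yield, net glass mass, the six compositions, the totals) are re-derived from the batch weights on 100.0 lb of glass at full precision, as they appear in problem or answer.
Per-oxide target masses for 100.0 lb glass melt:
  ZrO2: 1.209% × 100.0 = 1.209 lb
  SiO2: 52.15% × 100.0 = 52.15 lb
  SrO: 4.559% × 100.0 = 4.559 lb
  MgO: 33.25% × 100.0 = 33.25 lb
  Na2O: 5.373% × 100.0 = 5.373 lb
  CaO: 3.453% × 100.0 = 3.453 lb
A balance pass over the oxides, on the weights just shown, per the basis as stated (sum by sum, the targets are met modulo rounding of the values):
  ZrO2: 1.798·0.6723 = 1.209 lb (target 1.209 lb)
  SiO2: 81.74·0.6308 + 1.798·0.3267 = 52.15 lb (target 52.15 lb)
  SrO: 6.487·0.7028 = 4.559 lb (target 4.559 lb)
  MgO: 81.74·0.3194 + 4.787·0.9850 + 5.939·0.4086 = 33.25 lb (target 33.25 lb)
  Na2O: 12.13·0.4430 = 5.374 lb (target 5.373 lb)
  CaO: 5.939·0.5814 = 3.453 lb (target 3.453 lb)
Auditing the glass mass value: the batch minus its LOI: 99.99 lb (the targets, summed, come to 99.99 lb; stated basis 100.0 lb — rounding explains the deltas).
Adding the batch up: Σ batch = 112.9 lb; Σ batch·LOI gives LOI loss = 12.89 lb; yield: glass divided by total = 88.58%.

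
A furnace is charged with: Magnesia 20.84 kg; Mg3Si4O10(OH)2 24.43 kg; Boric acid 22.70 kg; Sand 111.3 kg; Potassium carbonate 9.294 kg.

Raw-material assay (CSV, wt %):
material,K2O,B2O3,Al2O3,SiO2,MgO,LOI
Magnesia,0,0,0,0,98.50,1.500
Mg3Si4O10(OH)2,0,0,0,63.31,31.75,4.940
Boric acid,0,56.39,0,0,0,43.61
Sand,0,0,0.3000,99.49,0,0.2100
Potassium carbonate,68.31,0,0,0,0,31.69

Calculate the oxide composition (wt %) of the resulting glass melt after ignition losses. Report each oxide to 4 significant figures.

Glass mass = 174.0 kg (batch 188.6 − LOI 14.60).
Composition: K2O 3.649%, B2O3 7.358%, Al2O3 0.1919%, SiO2 72.54%, MgO 16.26%

Full precision is carried from first step to last; the intermediate values are displayed, rounded to four significant figures, as written — each reported number includes exactly one rounding. Derived quantities are rebuilt starting from the weights on 174.0 kg of glass in exact precision (the totals, the five compositions, glass mass, LOI, the yield) precisely as stated by either problem or answer.
Delivered oxide masses:
  K2O: 9.294·0.6831 = 6.349 kg
  B2O3: 22.70·0.5639 = 12.80 kg
  Al2O3: 111.3·0.003000 = 0.3339 kg
  SiO2: 24.43·0.6331 + 111.3·0.9949 = 126.2 kg
  MgO: 20.84·0.9850 + 24.43·0.3175 = 28.28 kg
LOI: 20.84·0.01500 + 24.43·0.04940 + 22.70·0.4361 + 111.3·0.002100 + 9.294·0.3169 = 14.60 kg
Net of LOI, the glass mass = 188.6 − 14.60 = 174.0 kg (the oxide masses sum to this)
wt % = 100 × oxide mass / glass mass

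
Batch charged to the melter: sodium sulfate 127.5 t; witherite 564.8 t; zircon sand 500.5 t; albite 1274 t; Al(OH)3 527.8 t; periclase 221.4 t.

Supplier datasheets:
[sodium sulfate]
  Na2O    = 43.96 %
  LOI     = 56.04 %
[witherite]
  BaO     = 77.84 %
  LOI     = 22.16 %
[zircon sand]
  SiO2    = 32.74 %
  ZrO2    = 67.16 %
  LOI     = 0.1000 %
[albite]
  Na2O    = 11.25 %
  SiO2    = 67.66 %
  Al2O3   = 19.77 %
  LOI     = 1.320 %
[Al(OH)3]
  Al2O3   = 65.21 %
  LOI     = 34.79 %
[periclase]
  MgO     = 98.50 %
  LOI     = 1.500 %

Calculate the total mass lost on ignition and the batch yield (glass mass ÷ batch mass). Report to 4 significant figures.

LOI loss = 400.9 t; glass = 2815 t; yield = 87.54%

Values along the way are printed rounded to 4 significant figures within the worked lines. Every computation keeps exact precision from start to finish — exactly one rounding is applied to every reported result; the derived quantities are carried at full precision (ignition loss, six oxide percentages, glass mass, the totals, yield) from the batch weights for 2815 t of glass exactly as printed in problem or answer.
Loss on ignition, line by line:
  sodium sulfate: 127.5 × 0.5604 = 71.45 t
  witherite: 564.8 × 0.2216 = 125.2 t
  zircon sand: 500.5 × 0.001000 = 0.5005 t
  albite: 1274 × 0.01320 = 16.82 t
  Al(OH)3: 527.8 × 0.3479 = 183.6 t
  periclase: 221.4 × 0.01500 = 3.321 t
Total LOI = 400.9 t
Glass = batch − LOI = 3216 − 400.9 = 2815 t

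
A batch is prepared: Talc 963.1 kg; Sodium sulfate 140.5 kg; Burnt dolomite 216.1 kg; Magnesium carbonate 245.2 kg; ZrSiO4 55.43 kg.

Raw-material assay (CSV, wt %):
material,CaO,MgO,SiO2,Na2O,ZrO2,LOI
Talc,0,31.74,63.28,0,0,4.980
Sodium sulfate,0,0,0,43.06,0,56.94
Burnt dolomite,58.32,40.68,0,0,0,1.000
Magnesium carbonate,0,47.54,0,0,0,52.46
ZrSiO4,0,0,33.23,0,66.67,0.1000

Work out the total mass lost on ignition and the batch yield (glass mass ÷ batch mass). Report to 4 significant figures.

LOI loss = 258.8 kg; glass = 1362 kg; yield = 84.03%

Intermediates appear with 4-significant-digit rounding as written; all arithmetic runs at full precision all the way through. Each reported figure carries a single rounding — derived quantities (the totals, the yield, glass mass, LOI, the five compositions) are re-derived at exact precision starting from the weights for 1362 kg of glass, exactly as shown in problem or answer.
Per-material ignition loss:
  Talc: 963.1 × 0.04980 = 47.96 kg
  Sodium sulfate: 140.5 × 0.5694 = 80.00 kg
  Burnt dolomite: 216.1 × 0.01000 = 2.161 kg
  Magnesium carbonate: 245.2 × 0.5246 = 128.6 kg
  ZrSiO4: 55.43 × 0.001000 = 0.05543 kg
Total LOI = 258.8 kg
Glass = batch − LOI = 1620 − 258.8 = 1362 kg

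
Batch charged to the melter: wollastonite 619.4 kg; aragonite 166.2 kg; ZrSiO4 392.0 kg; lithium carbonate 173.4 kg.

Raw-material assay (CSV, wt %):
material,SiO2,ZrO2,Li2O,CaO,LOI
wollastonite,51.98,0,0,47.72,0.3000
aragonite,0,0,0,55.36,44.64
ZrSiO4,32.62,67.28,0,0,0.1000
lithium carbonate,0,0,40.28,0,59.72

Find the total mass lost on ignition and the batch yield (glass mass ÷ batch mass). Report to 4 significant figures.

The working math runs at full precision through every step. The intermediate values are printed with 4-significant-digit rounding as written — each reported number is rounded only once. Derived quantities (totals, net glass mass, four oxide percentages, the yield, LOI) are carried at exact precision starting from the weights on 1171 kg of glass as set out in question or answer.
Ignition loss by material:
  wollastonite: 619.4 × 0.003000 = 1.858 kg
  aragonite: 166.2 × 0.4464 = 74.19 kg
  ZrSiO4: 392.0 × 0.001000 = 0.3920 kg
  lithium carbonate: 173.4 × 0.5972 = 103.6 kg
Total LOI = 180.0 kg
Glass = batch − LOI = 1351 − 180.0 = 1171 kg

LOI loss = 180.0 kg; glass = 1171 kg; yield = 86.68%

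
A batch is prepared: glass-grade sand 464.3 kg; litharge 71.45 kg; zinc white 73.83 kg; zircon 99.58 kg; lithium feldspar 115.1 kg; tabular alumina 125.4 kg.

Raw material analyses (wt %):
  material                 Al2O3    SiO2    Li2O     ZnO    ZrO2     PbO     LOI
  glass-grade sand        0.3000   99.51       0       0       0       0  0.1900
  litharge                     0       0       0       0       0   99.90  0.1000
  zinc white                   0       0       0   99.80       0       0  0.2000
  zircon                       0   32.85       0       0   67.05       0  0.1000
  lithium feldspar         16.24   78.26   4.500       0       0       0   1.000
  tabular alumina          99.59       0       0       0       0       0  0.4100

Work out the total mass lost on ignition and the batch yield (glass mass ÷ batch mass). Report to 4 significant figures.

The whole derivation carries full float precision in every operation — mid-chain values appear rounded off to 4 significant digits as written; every reported value is rounded exactly once — all derived quantities (net glass mass, the six compositions, the totals, the yield, LOI) are recomputed starting from the weights per 946.8 kg of glass at full float precision, exactly as shown in question or answer.
Material-by-material LOI:
  glass-grade sand: 464.3 × 0.001900 = 0.8822 kg
  litharge: 71.45 × 0.001000 = 0.07145 kg
  zinc white: 73.83 × 0.002000 = 0.1477 kg
  zircon: 99.58 × 0.001000 = 0.09958 kg
  lithium feldspar: 115.1 × 0.01000 = 1.151 kg
  tabular alumina: 125.4 × 0.004100 = 0.5141 kg
Total LOI = 2.866 kg
Glass = batch − LOI = 949.7 − 2.866 = 946.8 kg

LOI loss = 2.866 kg; glass = 946.8 kg; yield = 99.70%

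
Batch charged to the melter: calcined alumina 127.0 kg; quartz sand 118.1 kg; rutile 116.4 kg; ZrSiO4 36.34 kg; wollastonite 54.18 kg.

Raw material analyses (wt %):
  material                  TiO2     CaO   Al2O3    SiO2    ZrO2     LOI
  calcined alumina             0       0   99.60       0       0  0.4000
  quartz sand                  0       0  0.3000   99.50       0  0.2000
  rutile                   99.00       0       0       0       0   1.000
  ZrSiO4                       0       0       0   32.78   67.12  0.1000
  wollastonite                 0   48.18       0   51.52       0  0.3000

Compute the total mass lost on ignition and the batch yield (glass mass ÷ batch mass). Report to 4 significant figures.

Each numeric step keeps full float precision at every stage — the intermediate values are shown with 4-significant-figure rounding across the worked steps; each reported figure receives exactly one rounding; the derived quantities (LOI, the totals, glass mass, the five compositions, the yield) are carried at full precision from the batch weights at 449.9 kg of glass, as they appear in either problem or answer.
Loss on ignition, line by line:
  calcined alumina: 127.0 × 0.004000 = 0.5080 kg
  quartz sand: 118.1 × 0.002000 = 0.2362 kg
  rutile: 116.4 × 0.01000 = 1.164 kg
  ZrSiO4: 36.34 × 0.001000 = 0.03634 kg
  wollastonite: 54.18 × 0.003000 = 0.1625 kg
Total LOI = 2.107 kg
Glass = batch − LOI = 452.0 − 2.107 = 449.9 kg

LOI loss = 2.107 kg; glass = 449.9 kg; yield = 99.53%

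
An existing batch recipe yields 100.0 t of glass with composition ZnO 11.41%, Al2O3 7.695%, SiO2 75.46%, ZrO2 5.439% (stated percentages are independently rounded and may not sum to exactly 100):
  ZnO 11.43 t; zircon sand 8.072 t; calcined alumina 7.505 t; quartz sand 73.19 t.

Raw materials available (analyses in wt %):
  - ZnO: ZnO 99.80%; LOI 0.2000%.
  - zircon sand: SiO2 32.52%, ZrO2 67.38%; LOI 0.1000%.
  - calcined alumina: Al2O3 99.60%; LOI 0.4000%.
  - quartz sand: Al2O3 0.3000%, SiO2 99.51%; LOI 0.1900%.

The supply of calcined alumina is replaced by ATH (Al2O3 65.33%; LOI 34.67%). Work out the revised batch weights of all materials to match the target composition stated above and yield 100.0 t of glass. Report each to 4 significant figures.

Every computation maintains exact precision at each step. In-progress results are printed, with 4-significant-digit rounding, between the steps. Every reported number undergoes a single rounding; derived quantities are re-derived from the weighed amounts per 100.0 t of glass in exact precision (LOI, four oxide percentages, the yield, totals, net glass mass), precisely as stated by the problem or the answer.
Oxide-by-oxide targets in 100.0 t glass:
  ZnO: 11.41% × 100.0 = 11.41 t
  Al2O3: 7.695% × 100.0 = 7.695 t
  SiO2: 75.46% × 100.0 = 75.46 t
  ZrO2: 5.439% × 100.0 = 5.439 t
Verifying the oxide balance with the batch weights as given, for the quoted basis mass (summed amounts equal target values exact up to rounding of places):
  ZnO: 11.43·0.9980 = 11.41 t (target 11.41 t)
  Al2O3: 11.44·0.6533 + 73.19·0.003000 = 7.693 t (target 7.695 t)
  SiO2: 8.072·0.3252 + 73.19·0.9951 = 75.46 t (target 75.46 t)
  ZrO2: 8.072·0.6738 = 5.439 t (target 5.439 t)
Glass-mass sanity pass: Σ batch − LOI loss = 100.0 t (the Σ of target masses is 100.0 t; the stated basis being 100.0 t — rounding explains the deltas).
Adding the batch up: Σ batch = 104.1 t; ignition loss, Σ(batch × LOI) = 4.136 t; yield = glass ÷ total batch = 96.03%.

Revised batch per 100.0 t glass:
  ZnO: 11.43 t
  zircon sand: 8.072 t
  ATH: 11.44 t
  quartz sand: 73.19 t
Total batch = 104.1 t; LOI loss = 4.136 t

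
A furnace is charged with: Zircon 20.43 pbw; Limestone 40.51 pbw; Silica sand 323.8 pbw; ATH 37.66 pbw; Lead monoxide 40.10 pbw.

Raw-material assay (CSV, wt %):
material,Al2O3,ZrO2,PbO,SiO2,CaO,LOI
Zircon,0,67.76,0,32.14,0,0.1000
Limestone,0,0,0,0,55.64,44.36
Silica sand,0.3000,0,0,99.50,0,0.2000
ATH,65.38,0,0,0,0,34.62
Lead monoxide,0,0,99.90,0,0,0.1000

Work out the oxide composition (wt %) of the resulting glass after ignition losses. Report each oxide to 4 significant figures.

In-progress results appear with 4-significant-digit rounding as written; the working math maintains full precision throughout. Every reported result is rounded once only; derived quantities, which include net glass mass, the totals, yield, the five compositions, LOI, are rebuilt in full precision, exactly as printed in either problem or answer, from the batch weights for 430.8 pbw of glass.
Mass of each oxide from the mix:
  Al2O3: 323.8·0.003000 + 37.66·0.6538 = 25.59 pbw
  ZrO2: 20.43·0.6776 = 13.84 pbw
  PbO: 40.10·0.9990 = 40.06 pbw
  SiO2: 20.43·0.3214 + 323.8·0.9950 = 328.7 pbw
  CaO: 40.51·0.5564 = 22.54 pbw
LOI: 20.43·0.001000 + 40.51·0.4436 + 323.8·0.002000 + 37.66·0.3462 + 40.10·0.001000 = 31.72 pbw
batch − LOI leaves glass = 462.5 − 31.72 = 430.8 pbw (the oxide masses sum to this)
each oxide over glass, ×100, is wt %

Glass mass = 430.8 pbw (batch 462.5 − LOI 31.72).
Composition: Al2O3 5.941%, ZrO2 3.214%, PbO 9.299%, SiO2 76.31%, CaO 5.232%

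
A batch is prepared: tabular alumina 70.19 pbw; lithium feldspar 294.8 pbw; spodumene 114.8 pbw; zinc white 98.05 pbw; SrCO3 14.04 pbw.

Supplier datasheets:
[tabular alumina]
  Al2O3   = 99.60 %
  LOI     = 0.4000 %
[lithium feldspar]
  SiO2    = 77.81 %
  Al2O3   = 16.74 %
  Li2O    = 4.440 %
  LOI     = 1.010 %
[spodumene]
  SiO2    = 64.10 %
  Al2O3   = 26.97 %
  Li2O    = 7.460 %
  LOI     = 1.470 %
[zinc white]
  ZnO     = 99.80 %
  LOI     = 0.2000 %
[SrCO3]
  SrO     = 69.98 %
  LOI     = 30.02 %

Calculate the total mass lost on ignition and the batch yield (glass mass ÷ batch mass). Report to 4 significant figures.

LOI loss = 9.357 pbw; glass = 582.5 pbw; yield = 98.42%

The whole derivation holds full float precision from first step to last. Mid-chain values are shown with 4-significant-digit rounding alongside each step; each reported figure includes exactly one rounding; all derived quantities, including the yield, totals, ignition loss, glass mass, five oxide percentages, are re-derived from the weighed amounts on 582.5 pbw of glass at full float precision precisely as stated by problem or answer.
Each material's LOI contribution:
  tabular alumina: 70.19 × 0.004000 = 0.2808 pbw
  lithium feldspar: 294.8 × 0.01010 = 2.977 pbw
  spodumene: 114.8 × 0.01470 = 1.688 pbw
  zinc white: 98.05 × 0.002000 = 0.1961 pbw
  SrCO3: 14.04 × 0.3002 = 4.215 pbw
Total LOI = 9.357 pbw
Glass = batch − LOI = 591.9 − 9.357 = 582.5 pbw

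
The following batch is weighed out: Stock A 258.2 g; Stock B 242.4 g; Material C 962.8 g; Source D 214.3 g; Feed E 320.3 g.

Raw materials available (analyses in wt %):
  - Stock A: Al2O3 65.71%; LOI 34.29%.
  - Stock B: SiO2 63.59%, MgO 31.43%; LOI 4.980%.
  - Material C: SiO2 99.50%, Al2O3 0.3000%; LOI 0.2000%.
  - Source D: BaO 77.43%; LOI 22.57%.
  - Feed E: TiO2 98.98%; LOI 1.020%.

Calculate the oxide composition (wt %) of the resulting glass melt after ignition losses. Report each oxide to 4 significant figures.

Glass mass = 1844 g (batch 1998 − LOI 154.2).
Composition: BaO 8.999%, TiO2 17.19%, SiO2 60.32%, MgO 4.132%, Al2O3 9.358%

The whole derivation keeps full float precision throughout; values along the way are shown with 4-significant-figure rounding in the printout — every reported figure is rounded only once; derived quantities are re-derived using the weight values per 1844 g of glass at full precision (totals, net glass mass, ignition loss, five oxide percentages, yield), as quoted within the problem or the answer.
What the batch supplies per oxide:
  BaO: 214.3·0.7743 = 165.9 g
  TiO2: 320.3·0.9898 = 317.0 g
  SiO2: 242.4·0.6359 + 962.8·0.9950 = 1112 g
  MgO: 242.4·0.3143 = 76.19 g
  Al2O3: 258.2·0.6571 + 962.8·0.003000 = 172.6 g
LOI: 258.2·0.3429 + 242.4·0.04980 + 962.8·0.002000 + 214.3·0.2257 + 320.3·0.01020 = 154.2 g
Net of LOI, the glass mass = 1998 − 154.2 = 1844 g (equal to the oxide-mass sum)
each oxide over glass, ×100, is wt %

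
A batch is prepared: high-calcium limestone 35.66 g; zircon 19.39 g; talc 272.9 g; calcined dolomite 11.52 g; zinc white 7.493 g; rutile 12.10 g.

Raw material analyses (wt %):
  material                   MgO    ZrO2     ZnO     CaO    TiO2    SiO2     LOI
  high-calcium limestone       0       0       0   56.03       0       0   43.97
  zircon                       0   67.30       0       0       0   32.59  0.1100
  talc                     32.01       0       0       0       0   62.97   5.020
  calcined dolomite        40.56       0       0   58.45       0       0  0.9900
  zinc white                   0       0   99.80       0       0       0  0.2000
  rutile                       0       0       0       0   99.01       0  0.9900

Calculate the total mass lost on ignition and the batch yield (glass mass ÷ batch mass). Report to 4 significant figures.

Each numeric step holds full float precision at every stage; intermediates are printed rounded to 4 significant digits across the worked steps — exactly one rounding lands on each reported value. The derived quantities, which include yield, totals, the six compositions, glass mass, LOI, are carried in exact precision, as given in the problem or the answer, using the weight values per 329.4 g of glass.
Per-material ignition loss:
  high-calcium limestone: 35.66 × 0.4397 = 15.68 g
  zircon: 19.39 × 0.001100 = 0.02133 g
  talc: 272.9 × 0.05020 = 13.70 g
  calcined dolomite: 11.52 × 0.009900 = 0.1140 g
  zinc white: 7.493 × 0.002000 = 0.01499 g
  rutile: 12.10 × 0.009900 = 0.1198 g
Total LOI = 29.65 g
Glass = batch − LOI = 359.1 − 29.65 = 329.4 g

LOI loss = 29.65 g; glass = 329.4 g; yield = 91.74%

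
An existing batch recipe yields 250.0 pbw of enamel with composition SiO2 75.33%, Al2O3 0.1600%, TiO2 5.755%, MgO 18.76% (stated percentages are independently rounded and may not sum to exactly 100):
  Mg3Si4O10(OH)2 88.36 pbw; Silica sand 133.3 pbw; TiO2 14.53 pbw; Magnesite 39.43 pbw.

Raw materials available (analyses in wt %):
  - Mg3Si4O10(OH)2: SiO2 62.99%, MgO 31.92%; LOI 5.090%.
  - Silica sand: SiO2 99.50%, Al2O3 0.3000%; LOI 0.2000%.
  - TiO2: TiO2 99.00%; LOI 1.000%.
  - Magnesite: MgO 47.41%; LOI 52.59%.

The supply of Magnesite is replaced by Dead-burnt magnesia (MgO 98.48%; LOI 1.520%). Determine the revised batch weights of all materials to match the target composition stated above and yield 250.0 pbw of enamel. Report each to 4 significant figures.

Every computation runs at exact precision in every operation; intermediates appear rounded off to 4 significant figures at each printed step; exactly one rounding goes into each reported value — derived quantities are carried at full float precision (LOI, the yield, the totals, glass mass, four oxide percentages) from the batch weights for 250.0 pbw of glass exactly as printed in the problem or answer text.
Oxide mass targets, per 250.0 pbw enamel:
  SiO2: 75.33% × 250.0 = 188.3 pbw
  Al2O3: 0.1600% × 250.0 = 0.4000 pbw
  TiO2: 5.755% × 250.0 = 14.39 pbw
  MgO: 18.76% × 250.0 = 46.90 pbw
Verifying the oxide balance working from each reported weight, relative to the basis at hand (every target is met by its sum given rounding of the digits):
  SiO2: 88.36·0.6299 + 133.3·0.9950 = 188.3 pbw (target 188.3 pbw)
  Al2O3: 133.3·0.003000 = 0.3999 pbw (target 0.4000 pbw)
  TiO2: 14.53·0.9900 = 14.38 pbw (target 14.39 pbw)
  MgO: 88.36·0.3192 + 18.98·0.9848 = 46.90 pbw (target 46.90 pbw)
Glass-mass sanity pass: batch Σ − ignition loss = 250.0 pbw (summing oxide targets gives 250.0 pbw; with the basis standing at 250.0 pbw — deltas are rounding alone).
Batch grand total — Σ batch = 255.2 pbw; loss to ignition Σ batch·LOI = 5.198 pbw; glass ÷ batch gives a yield of 97.96%.

Revised batch per 250.0 pbw enamel:
  Mg3Si4O10(OH)2: 88.36 pbw
  Silica sand: 133.3 pbw
  TiO2: 14.53 pbw
  Dead-burnt magnesia: 18.98 pbw
Total batch = 255.2 pbw; LOI loss = 5.198 pbw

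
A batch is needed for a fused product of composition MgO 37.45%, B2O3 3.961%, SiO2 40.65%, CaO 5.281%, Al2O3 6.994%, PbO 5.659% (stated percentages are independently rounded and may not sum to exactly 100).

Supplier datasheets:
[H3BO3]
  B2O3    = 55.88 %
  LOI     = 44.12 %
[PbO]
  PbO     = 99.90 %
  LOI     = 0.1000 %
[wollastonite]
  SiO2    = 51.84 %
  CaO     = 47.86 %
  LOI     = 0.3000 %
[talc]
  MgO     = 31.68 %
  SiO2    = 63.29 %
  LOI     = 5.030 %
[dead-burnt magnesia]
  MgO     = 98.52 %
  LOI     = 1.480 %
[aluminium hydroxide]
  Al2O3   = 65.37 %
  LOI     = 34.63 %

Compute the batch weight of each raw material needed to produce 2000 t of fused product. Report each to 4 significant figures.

Batch per 2000 t fused product:
  H3BO3: 141.8 t
  PbO: 113.3 t
  wollastonite: 220.7 t
  talc: 1104 t
  dead-burnt magnesia: 405.3 t
  aluminium hydroxide: 214.0 t
Total batch = 2199 t; LOI loss = 199.0 t; yield = 90.95%

The whole derivation holds full precision at each step. The intermediate values are shown, rounded to four significant digits, between the steps. Each reported value is rounded just once; the derived quantities (glass mass, ignition loss, the six compositions, yield, the totals) are recomputed from the batch weights per 2000 t of glass in full float precision as quoted within the problem or answer text.
The oxide mass targets at 2000 t fused product:
  MgO: 37.45% × 2000 = 749.0 t
  B2O3: 3.961% × 2000 = 79.22 t
  SiO2: 40.65% × 2000 = 813.0 t
  CaO: 5.281% × 2000 = 105.6 t
  Al2O3: 6.994% × 2000 = 139.9 t
  PbO: 5.659% × 2000 = 113.2 t
Per-oxide balance check on the weights just shown, per the basis as stated (sums match the target masses net of answer rounding effects):
  MgO: 1104·0.3168 + 405.3·0.9852 = 749.0 t (target 749.0 t)
  B2O3: 141.8·0.5588 = 79.24 t (target 79.22 t)
  SiO2: 220.7·0.5184 + 1104·0.6329 = 813.1 t (target 813.0 t)
  CaO: 220.7·0.4786 = 105.6 t (target 105.6 t)
  Al2O3: 214.0·0.6537 = 139.9 t (target 139.9 t)
  PbO: 113.3·0.9990 = 113.2 t (target 113.2 t)
The glass-mass cross-check: the batch minus its LOI: 2000 t (per-oxide target masses sum to 2000 t; the stated basis being 2000 t — gaps are rounding artifacts).
Summing the batch: Σ batch = 2199 t; ignition loss, Σ(batch × LOI) = 199.0 t; yield: glass divided by total = 90.95%.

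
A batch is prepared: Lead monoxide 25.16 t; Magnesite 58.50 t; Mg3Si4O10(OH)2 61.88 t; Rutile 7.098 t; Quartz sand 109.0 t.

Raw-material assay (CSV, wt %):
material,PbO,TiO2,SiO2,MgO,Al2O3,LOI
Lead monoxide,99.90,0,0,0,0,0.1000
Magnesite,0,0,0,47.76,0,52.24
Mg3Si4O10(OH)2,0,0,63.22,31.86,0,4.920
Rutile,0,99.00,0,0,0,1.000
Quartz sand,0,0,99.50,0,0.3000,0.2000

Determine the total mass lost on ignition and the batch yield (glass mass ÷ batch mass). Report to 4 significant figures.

Each numeric step runs at full precision at all times; mid-chain values are shown rounded off to 4 significant figures in the working. Every reported value includes exactly one rounding; the derived quantities are carried in exact precision (five oxide percentages, LOI, the totals, glass mass, the yield) using the weight values at 227.7 t of glass, as quoted within either problem or answer.
Loss on ignition, line by line:
  Lead monoxide: 25.16 × 0.001000 = 0.02516 t
  Magnesite: 58.50 × 0.5224 = 30.56 t
  Mg3Si4O10(OH)2: 61.88 × 0.04920 = 3.044 t
  Rutile: 7.098 × 0.01000 = 0.07098 t
  Quartz sand: 109.0 × 0.002000 = 0.2180 t
Total LOI = 33.92 t
Glass = batch − LOI = 261.6 − 33.92 = 227.7 t

LOI loss = 33.92 t; glass = 227.7 t; yield = 87.04%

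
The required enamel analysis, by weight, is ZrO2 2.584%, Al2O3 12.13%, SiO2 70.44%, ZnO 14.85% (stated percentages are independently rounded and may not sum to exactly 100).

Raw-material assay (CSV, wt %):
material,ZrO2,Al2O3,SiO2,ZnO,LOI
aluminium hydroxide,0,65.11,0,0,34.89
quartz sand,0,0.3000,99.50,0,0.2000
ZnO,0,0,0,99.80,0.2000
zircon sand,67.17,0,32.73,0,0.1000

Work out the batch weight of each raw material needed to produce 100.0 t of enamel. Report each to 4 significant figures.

Intermediates are displayed, with 4-significant-figure rounding, between the steps — full precision is held through every step; a single rounding produces each reported figure — the derived quantities (yield, totals, glass mass, the four compositions, ignition loss) are carried in full precision from the weighed amounts for 100.0 t of glass exactly as shown in question or answer.
Oxide-by-oxide targets in 100.0 t enamel:
  ZrO2: 2.584% × 100.0 = 2.584 t
  Al2O3: 12.13% × 100.0 = 12.13 t
  SiO2: 70.44% × 100.0 = 70.44 t
  ZnO: 14.85% × 100.0 = 14.85 t
Checking each oxide sum using the reported weights, on the stated basis (target by target, the sums agree inside rounding margins):
  ZrO2: 3.847·0.6717 = 2.584 t (target 2.584 t)
  Al2O3: 18.31·0.6511 + 69.53·0.003000 = 12.13 t (target 12.13 t)
  SiO2: 69.53·0.9950 + 3.847·0.3273 = 70.44 t (target 70.44 t)
  ZnO: 14.88·0.9980 = 14.85 t (target 14.85 t)
Glass-mass sanity pass: net batch after ignition = 100.0 t (the Σ of target masses is 100.0 t; against the stated basis, 100.0 t — deltas are rounding alone).
Total batch = Σ batch = 106.6 t; Σ batch·LOI gives LOI loss = 6.561 t; glass ÷ batch gives a yield of 93.84%.

Batch per 100.0 t enamel:
  aluminium hydroxide: 18.31 t
  quartz sand: 69.53 t
  ZnO: 14.88 t
  zircon sand: 3.847 t
Total batch = 106.6 t; LOI loss = 6.561 t; yield = 93.84%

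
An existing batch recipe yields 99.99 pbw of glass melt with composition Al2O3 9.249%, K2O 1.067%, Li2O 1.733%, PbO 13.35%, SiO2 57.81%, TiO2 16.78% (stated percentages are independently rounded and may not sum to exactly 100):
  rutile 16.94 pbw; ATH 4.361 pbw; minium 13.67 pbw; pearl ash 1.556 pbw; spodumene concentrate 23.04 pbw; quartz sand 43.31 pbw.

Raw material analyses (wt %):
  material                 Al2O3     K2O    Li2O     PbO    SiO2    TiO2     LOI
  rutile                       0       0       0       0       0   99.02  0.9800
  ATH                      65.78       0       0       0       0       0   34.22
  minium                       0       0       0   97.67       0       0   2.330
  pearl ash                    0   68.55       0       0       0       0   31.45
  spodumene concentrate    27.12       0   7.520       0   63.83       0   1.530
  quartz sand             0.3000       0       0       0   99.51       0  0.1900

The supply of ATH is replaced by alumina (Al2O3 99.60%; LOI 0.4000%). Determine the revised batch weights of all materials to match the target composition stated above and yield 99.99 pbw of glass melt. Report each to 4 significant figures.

Revised batch per 99.99 pbw glass melt:
  rutile: 16.94 pbw
  alumina: 2.880 pbw
  minium: 13.67 pbw
  pearl ash: 1.556 pbw
  spodumene concentrate: 23.04 pbw
  quartz sand: 43.31 pbw
Total batch = 101.4 pbw; LOI loss = 1.420 pbw

All arithmetic carries full precision at each step; mid-chain values are displayed rounded to 4 significant digits at each printed step — a single rounding yields each reported result; all derived quantities (yield, LOI, net glass mass, the six compositions, the totals) are computed in full precision using the weight values for 99.99 pbw of glass as written in question or answer.
Per-oxide target masses for 99.99 pbw glass melt:
  Al2O3: 9.249% × 99.99 = 9.248 pbw
  K2O: 1.067% × 99.99 = 1.067 pbw
  Li2O: 1.733% × 99.99 = 1.733 pbw
  PbO: 13.35% × 99.99 = 13.35 pbw
  SiO2: 57.81% × 99.99 = 57.80 pbw
  TiO2: 16.78% × 99.99 = 16.78 pbw
Verifying the oxide balance on the weights just shown, for the quoted basis mass (target by target, the sums agree exact up to rounding of places):
  Al2O3: 2.880·0.9960 + 23.04·0.2712 + 43.31·0.003000 = 9.247 pbw (target 9.248 pbw)
  K2O: 1.556·0.6855 = 1.067 pbw (target 1.067 pbw)
  Li2O: 23.04·0.07520 = 1.733 pbw (target 1.733 pbw)
  PbO: 13.67·0.9767 = 13.35 pbw (target 13.35 pbw)
  SiO2: 23.04·0.6383 + 43.31·0.9951 = 57.80 pbw (target 57.80 pbw)
  TiO2: 16.94·0.9902 = 16.77 pbw (target 16.78 pbw)
Glass-mass closure: total batch − LOI = 99.98 pbw (the targets, summed, come to 99.98 pbw; stated basis 99.99 pbw — gaps are rounding artifacts).
Whole-batch sum: Σ batch = 101.4 pbw; LOI removed, Σ of batch·LOI: 1.420 pbw; yield, glass over the total, = 98.60%.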